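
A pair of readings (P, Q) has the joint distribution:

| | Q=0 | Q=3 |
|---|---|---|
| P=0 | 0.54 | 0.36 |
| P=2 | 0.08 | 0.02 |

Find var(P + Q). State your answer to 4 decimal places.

E[P] = 0.2,  E[Q] = 1.14,  E[PQ] = 0.12
var(P) = 0.4 − (0.2)² = 0.36;  var(Q) = 3.42 − (1.14)² = 2.1204
cov(P,Q) = 0.12 − (0.2)(1.14) = -0.108
var(P + Q) = (1)²·0.36 + (1)²·2.1204 + 2·(1)·(1)·-0.108 = 2.2644

2.2644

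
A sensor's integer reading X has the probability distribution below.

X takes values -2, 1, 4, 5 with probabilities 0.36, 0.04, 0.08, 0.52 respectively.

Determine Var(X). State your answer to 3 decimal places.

10.742

E[X] = (-2)(0.36) + (1)(0.04) + (4)(0.08) + (5)(0.52) = 2.24
E[X²] = (-2)²(0.36) + (1)²(0.04) + (4)²(0.08) + (5)²(0.52) = 15.76
Var(X) = E[X²] − (E[X])² = 15.76 − (2.24)² = 10.7424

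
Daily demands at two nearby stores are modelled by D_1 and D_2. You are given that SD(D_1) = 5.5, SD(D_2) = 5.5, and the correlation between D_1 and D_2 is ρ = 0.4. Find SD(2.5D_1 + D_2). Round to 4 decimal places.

16.7276

var(D_1) = (5.5)² = 30.25;  var(D_2) = (5.5)² = 30.25
Cov(D_1,D_2) = ρ·SD(D_1)·SD(D_2) = 0.4·5.5·5.5 = 12.1
var(2.5D_1 + D_2) = (2.5)²·var(D_1) + (1)²·var(D_2) + 2·(2.5)·(1)·Cov(D_1,D_2)
= 6.25·30.25 + 1·30.25 + 5·12.1 = 279.8125
SD(2.5D_1 + D_2) = √279.8125 ≈ 16.7276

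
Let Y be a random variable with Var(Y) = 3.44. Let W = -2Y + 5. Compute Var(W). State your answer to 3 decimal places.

Var(-2Y + 5) = (-2)²·Var(Y) = 4·3.44 = 13.76

13.760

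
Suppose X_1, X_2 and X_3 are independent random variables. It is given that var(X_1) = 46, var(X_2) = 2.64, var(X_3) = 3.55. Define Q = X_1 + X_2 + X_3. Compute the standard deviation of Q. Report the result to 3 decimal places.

By independence, var(Q) = (1)²var(X_1) + (1)²var(X_2) + (1)²var(X_3)
= (1)²·46 + (1)²·2.64 + (1)²·3.55 = 52.19
sd(Q) = √52.19 ≈ 7.224

7.224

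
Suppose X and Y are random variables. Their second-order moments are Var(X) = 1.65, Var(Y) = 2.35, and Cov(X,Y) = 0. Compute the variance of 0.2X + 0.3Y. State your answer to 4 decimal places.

0.2775

Var(0.2X + 0.3Y) = (0.2)²·Var(X) + (0.3)²·Var(Y) + 2·(0.2)·(0.3)·Cov(X,Y)
= 0.04·1.65 + 0.09·2.35 + 0.12·0 = 0.2775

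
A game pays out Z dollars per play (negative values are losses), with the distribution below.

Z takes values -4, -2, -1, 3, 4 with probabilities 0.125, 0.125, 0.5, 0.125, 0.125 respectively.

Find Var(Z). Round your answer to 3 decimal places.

E[Z] = (-4)(0.125) + (-2)(0.125) + (-1)(0.5) + (3)(0.125) + (4)(0.125) = -0.375
E[Z²] = (-4)²(0.125) + (-2)²(0.125) + (-1)²(0.5) + (3)²(0.125) + (4)²(0.125) = 6.125
Var(Z) = E[Z²] − (E[Z])² = 6.125 − (-0.375)² = 5.984375

5.984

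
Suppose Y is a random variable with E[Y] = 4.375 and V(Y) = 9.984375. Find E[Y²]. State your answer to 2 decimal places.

29.13

E[Y²] = V(Y) + (E[Y])² = 9.984375 + (4.375)² = 29.125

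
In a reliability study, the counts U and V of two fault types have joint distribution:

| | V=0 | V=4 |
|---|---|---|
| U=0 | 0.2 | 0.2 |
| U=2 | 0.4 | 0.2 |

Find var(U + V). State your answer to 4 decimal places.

4.1600

E[U] = 1.2,  E[V] = 1.6,  E[UV] = 1.6
var(U) = 2.4 − (1.2)² = 0.96;  var(V) = 6.4 − (1.6)² = 3.84
cov(U,V) = 1.6 − (1.2)(1.6) = -0.32
var(U + V) = (1)²·0.96 + (1)²·3.84 + 2·(1)·(1)·-0.32 = 4.16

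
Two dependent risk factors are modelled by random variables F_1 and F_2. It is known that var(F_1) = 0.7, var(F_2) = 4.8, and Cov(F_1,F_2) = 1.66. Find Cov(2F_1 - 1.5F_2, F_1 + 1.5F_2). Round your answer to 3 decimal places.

Cov(2F_1 - 1.5F_2, F_1 + 1.5F_2) = (2)(1)var(F_1) + (-1.5)(1.5)var(F_2) + [(2)(1.5) + (-1.5)(1)]Cov(F_1,F_2)
= 2·0.7 + -2.25·4.8 + 1.5·1.66 = -6.91

-6.910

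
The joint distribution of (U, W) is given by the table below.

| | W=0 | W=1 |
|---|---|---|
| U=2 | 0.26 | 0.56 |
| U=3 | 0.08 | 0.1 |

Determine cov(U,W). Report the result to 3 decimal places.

E[U] = 2.18,  E[W] = 0.66
E[UW] = 1.42
cov(U,W) = E[UW] − E[U]E[W] = 1.42 − (2.18)(0.66) = -0.0188

-0.019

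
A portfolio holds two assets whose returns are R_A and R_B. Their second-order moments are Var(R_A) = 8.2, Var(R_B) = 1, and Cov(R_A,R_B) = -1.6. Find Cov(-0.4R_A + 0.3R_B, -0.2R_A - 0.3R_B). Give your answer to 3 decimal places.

0.470

Cov(-0.4R_A + 0.3R_B, -0.2R_A - 0.3R_B) = (-0.4)(-0.2)Var(R_A) + (0.3)(-0.3)Var(R_B) + [(-0.4)(-0.3) + (0.3)(-0.2)]Cov(R_A,R_B)
= 0.08·8.2 + -0.09·1 + 0.06·-1.6 = 0.47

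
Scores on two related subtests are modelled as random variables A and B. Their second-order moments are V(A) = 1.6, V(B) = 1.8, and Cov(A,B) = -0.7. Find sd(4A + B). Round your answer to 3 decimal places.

V(4A + B) = (4)²·V(A) + (1)²·V(B) + 2·(4)·(1)·Cov(A,B)
= 16·1.6 + 1·1.8 + 8·-0.7 = 21.8
sd(4A + B) = √21.8 ≈ 4.669

4.669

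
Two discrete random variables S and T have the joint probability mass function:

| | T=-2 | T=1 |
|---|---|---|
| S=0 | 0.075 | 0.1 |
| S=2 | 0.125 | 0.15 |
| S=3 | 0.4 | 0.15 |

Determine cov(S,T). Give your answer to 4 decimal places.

E[S] = 2.2,  E[T] = -0.8
E[ST] = -2.15
cov(S,T) = E[ST] − E[S]E[T] = -2.15 − (2.2)(-0.8) = -0.39

-0.3900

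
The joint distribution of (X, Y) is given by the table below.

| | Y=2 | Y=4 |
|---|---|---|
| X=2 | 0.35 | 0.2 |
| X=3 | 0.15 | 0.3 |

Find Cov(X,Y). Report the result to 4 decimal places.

0.1500

E[X] = 2.45,  E[Y] = 3
E[XY] = 7.5
Cov(X,Y) = E[XY] − E[X]E[Y] = 7.5 − (2.45)(3) = 0.15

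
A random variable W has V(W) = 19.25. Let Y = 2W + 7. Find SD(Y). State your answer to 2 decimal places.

8.77

V(2W + 7) = (2)²·19.25 = 77
SD(Y) = √77 ≈ 8.77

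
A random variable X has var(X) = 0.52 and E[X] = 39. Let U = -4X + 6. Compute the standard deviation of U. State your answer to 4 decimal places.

2.8844

var(-4X + 6) = (-4)²·0.52 = 8.32
SD(U) = √8.32 ≈ 2.8844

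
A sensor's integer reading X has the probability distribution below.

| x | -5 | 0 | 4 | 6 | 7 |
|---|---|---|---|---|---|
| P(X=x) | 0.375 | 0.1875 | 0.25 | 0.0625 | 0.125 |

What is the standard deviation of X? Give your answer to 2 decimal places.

E[X] = (-5)(0.375) + (0)(0.1875) + (4)(0.25) + (6)(0.0625) + (7)(0.125) = 0.375
E[X²] = (-5)²(0.375) + (0)²(0.1875) + (4)²(0.25) + (6)²(0.0625) + (7)²(0.125) = 21.75
V(X) = E[X²] − (E[X])² = 21.75 − (0.375)² = 21.609375
σ(X) = √21.609375 ≈ 4.65

4.65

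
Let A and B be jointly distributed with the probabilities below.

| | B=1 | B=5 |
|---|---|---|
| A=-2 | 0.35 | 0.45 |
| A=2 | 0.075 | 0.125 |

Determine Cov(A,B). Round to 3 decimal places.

E[A] = -1.2,  E[B] = 3.3
E[AB] = -3.8
Cov(A,B) = E[AB] − E[A]E[B] = -3.8 − (-1.2)(3.3) = 0.16

0.160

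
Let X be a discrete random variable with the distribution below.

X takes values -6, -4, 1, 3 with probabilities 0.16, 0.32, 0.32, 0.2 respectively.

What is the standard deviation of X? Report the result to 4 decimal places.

3.3552

E[X] = (-6)(0.16) + (-4)(0.32) + (1)(0.32) + (3)(0.2) = -1.32
E[X²] = (-6)²(0.16) + (-4)²(0.32) + (1)²(0.32) + (3)²(0.2) = 13
var(X) = E[X²] − (E[X])² = 13 − (-1.32)² = 11.2576
sd(X) = √11.2576 ≈ 3.3552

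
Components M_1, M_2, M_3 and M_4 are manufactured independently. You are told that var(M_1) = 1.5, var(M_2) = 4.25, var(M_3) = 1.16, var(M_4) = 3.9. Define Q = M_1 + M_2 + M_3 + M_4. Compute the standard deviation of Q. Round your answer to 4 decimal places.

By independence, var(Q) = (1)²var(M_1) + (1)²var(M_2) + (1)²var(M_3) + (1)²var(M_4)
= (1)²·1.5 + (1)²·4.25 + (1)²·1.16 + (1)²·3.9 = 10.81
σ(Q) = √10.81 ≈ 3.2879

3.2879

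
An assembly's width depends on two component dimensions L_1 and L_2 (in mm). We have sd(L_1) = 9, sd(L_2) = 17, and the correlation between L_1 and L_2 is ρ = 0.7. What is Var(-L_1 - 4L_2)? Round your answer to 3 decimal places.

Var(L_1) = (9)² = 81;  Var(L_2) = (17)² = 289
cov(L_1,L_2) = ρ·sd(L_1)·sd(L_2) = 0.7·9·17 = 107.1
Var(-L_1 - 4L_2) = (-1)²·Var(L_1) + (-4)²·Var(L_2) + 2·(-1)·(-4)·cov(L_1,L_2)
= 1·81 + 16·289 + 8·107.1 = 5561.8

5561.800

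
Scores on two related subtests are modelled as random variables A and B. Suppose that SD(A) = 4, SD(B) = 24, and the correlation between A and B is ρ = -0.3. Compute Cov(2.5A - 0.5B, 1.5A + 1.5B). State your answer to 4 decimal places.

-458.4000

Var(A) = (4)² = 16;  Var(B) = (24)² = 576
Cov(A,B) = ρ·SD(A)·SD(B) = -0.3·4·24 = -28.8
Cov(2.5A - 0.5B, 1.5A + 1.5B) = (2.5)(1.5)Var(A) + (-0.5)(1.5)Var(B) + [(2.5)(1.5) + (-0.5)(1.5)]Cov(A,B)
= 3.75·16 + -0.75·576 + 3·-28.8 = -458.4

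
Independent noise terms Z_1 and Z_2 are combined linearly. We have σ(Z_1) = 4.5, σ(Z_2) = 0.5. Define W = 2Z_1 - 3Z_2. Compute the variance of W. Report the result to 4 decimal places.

83.2500

Var(Z_1) = 20.25, Var(Z_2) = 0.25
By independence, Var(W) = (2)²Var(Z_1) + (-3)²Var(Z_2)
= (2)²·20.25 + (-3)²·0.25 = 83.25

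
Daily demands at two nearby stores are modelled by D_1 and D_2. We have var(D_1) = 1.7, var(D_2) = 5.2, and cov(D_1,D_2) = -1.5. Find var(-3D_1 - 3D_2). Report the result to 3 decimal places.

var(-3D_1 - 3D_2) = (-3)²·var(D_1) + (-3)²·var(D_2) + 2·(-3)·(-3)·cov(D_1,D_2)
= 9·1.7 + 9·5.2 + 18·-1.5 = 35.1

35.100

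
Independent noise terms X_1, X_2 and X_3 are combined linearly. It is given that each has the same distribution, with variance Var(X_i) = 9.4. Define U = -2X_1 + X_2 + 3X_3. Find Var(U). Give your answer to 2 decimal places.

By independence, Var(U) = (-2)²Var(X_1) + (1)²Var(X_2) + (3)²Var(X_3)
= (-2)²·9.4 + (1)²·9.4 + (3)²·9.4 = 131.6

131.60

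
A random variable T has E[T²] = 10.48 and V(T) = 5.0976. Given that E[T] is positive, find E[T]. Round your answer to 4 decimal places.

(E[T])² = E[T²] − V(T) = 10.48 − 5.0976 = 5.3824
E[T] = √5.3824 = 2.32

2.3200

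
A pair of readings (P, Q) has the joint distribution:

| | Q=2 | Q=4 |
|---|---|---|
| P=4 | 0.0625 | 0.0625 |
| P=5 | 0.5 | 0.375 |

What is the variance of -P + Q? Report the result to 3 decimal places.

E[P] = 4.875,  E[Q] = 2.875,  E[PQ] = 14
Var(P) = 23.875 − (4.875)² = 0.109375;  Var(Q) = 9.25 − (2.875)² = 0.984375
Cov(P,Q) = 14 − (4.875)(2.875) = -0.015625
Var(-P + Q) = (-1)²·0.109375 + (1)²·0.984375 + 2·(-1)·(1)·-0.015625 = 1.125

1.125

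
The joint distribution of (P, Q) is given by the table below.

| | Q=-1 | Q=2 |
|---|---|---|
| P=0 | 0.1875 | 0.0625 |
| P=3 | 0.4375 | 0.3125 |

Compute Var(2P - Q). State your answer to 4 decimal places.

E[P] = 2.25,  E[Q] = 0.125,  E[PQ] = 0.5625
Var(P) = 6.75 − (2.25)² = 1.6875;  Var(Q) = 2.125 − (0.125)² = 2.109375
Cov(P,Q) = 0.5625 − (2.25)(0.125) = 0.28125
Var(2P - Q) = (2)²·1.6875 + (-1)²·2.109375 + 2·(2)·(-1)·0.28125 = 7.734375

7.7344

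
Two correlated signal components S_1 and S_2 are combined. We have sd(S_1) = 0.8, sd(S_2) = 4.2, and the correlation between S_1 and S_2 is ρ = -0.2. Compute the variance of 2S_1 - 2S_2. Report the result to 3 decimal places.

Var(S_1) = (0.8)² = 0.64;  Var(S_2) = (4.2)² = 17.64
Cov(S_1,S_2) = ρ·sd(S_1)·sd(S_2) = -0.2·0.8·4.2 = -0.672
Var(2S_1 - 2S_2) = (2)²·Var(S_1) + (-2)²·Var(S_2) + 2·(2)·(-2)·Cov(S_1,S_2)
= 4·0.64 + 4·17.64 + -8·-0.672 = 78.496

78.496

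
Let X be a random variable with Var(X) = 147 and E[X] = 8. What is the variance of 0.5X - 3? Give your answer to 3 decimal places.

36.750

Var(0.5X - 3) = (0.5)²·Var(X) = 0.25·147 = 36.75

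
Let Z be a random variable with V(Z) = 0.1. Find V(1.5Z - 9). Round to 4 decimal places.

0.2250

V(1.5Z - 9) = (1.5)²·V(Z) = 2.25·0.1 = 0.225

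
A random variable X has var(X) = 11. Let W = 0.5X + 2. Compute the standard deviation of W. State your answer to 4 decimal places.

1.6583

var(0.5X + 2) = (0.5)²·11 = 2.75
sd(W) = √2.75 ≈ 1.6583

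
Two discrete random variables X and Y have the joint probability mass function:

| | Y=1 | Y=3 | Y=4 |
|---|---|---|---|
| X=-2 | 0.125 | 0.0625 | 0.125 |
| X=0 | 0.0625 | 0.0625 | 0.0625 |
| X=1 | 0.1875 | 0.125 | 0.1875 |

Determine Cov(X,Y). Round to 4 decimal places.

0.0156

E[X] = -0.125,  E[Y] = 2.625
E[XY] = -0.3125
Cov(X,Y) = E[XY] − E[X]E[Y] = -0.3125 − (-0.125)(2.625) = 0.015625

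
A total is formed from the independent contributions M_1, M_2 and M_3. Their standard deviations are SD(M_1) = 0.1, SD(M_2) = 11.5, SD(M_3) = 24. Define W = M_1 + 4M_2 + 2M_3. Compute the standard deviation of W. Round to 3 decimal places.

var(M_1) = 0.01, var(M_2) = 132.25, var(M_3) = 576
By independence, var(W) = (1)²var(M_1) + (4)²var(M_2) + (2)²var(M_3)
= (1)²·0.01 + (4)²·132.25 + (2)²·576 = 4420.01
SD(W) = √4420.01 ≈ 66.483

66.483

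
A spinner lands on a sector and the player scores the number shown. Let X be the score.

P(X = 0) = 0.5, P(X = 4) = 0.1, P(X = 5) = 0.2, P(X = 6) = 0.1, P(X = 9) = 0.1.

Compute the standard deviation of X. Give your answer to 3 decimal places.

E[X] = (0)(0.5) + (4)(0.1) + (5)(0.2) + (6)(0.1) + (9)(0.1) = 2.9
E[X²] = (0)²(0.5) + (4)²(0.1) + (5)²(0.2) + (6)²(0.1) + (9)²(0.1) = 18.3
Var(X) = E[X²] − (E[X])² = 18.3 − (2.9)² = 9.89
SD(X) = √9.89 ≈ 3.145

3.145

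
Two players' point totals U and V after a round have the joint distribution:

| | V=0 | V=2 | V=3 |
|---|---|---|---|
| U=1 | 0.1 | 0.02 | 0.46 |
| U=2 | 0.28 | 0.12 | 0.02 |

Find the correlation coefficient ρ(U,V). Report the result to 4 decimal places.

-0.6174

E[U] = 1.42,  E[V] = 1.72
E[UV] = 2.02
Cov(U,V) = E[UV] − E[U]E[V] = 2.02 − (1.42)(1.72) = -0.4224
var(U) = 0.2436,  var(V) = 1.9216
ρ = -0.4224 / √(0.2436·1.9216) ≈ -0.6174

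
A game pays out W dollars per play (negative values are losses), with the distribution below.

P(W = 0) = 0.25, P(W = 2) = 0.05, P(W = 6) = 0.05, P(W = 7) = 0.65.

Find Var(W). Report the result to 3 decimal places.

9.348

E[W] = (0)(0.25) + (2)(0.05) + (6)(0.05) + (7)(0.65) = 4.95
E[W²] = (0)²(0.25) + (2)²(0.05) + (6)²(0.05) + (7)²(0.65) = 33.85
Var(W) = E[W²] − (E[W])² = 33.85 − (4.95)² = 9.3475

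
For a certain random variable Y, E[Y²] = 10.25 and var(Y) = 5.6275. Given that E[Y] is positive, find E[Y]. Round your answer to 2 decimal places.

2.15

(E[Y])² = E[Y²] − var(Y) = 10.25 − 5.6275 = 4.6225
E[Y] = √4.6225 = 2.15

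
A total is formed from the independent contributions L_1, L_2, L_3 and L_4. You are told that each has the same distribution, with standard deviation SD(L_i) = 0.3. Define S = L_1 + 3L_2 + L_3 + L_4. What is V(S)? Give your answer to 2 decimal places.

1.08

V(L_i) = (0.3)² = 0.09
By independence, V(S) = (1)²V(L_1) + (3)²V(L_2) + (1)²V(L_3) + (1)²V(L_4)
= (1)²·0.09 + (3)²·0.09 + (1)²·0.09 + (1)²·0.09 = 1.08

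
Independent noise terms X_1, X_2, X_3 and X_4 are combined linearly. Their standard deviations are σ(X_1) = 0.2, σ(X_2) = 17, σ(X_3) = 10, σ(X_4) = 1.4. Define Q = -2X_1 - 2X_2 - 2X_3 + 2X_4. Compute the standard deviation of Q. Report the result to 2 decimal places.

var(X_1) = 0.04, var(X_2) = 289, var(X_3) = 100, var(X_4) = 1.96
By independence, var(Q) = (-2)²var(X_1) + (-2)²var(X_2) + (-2)²var(X_3) + (2)²var(X_4)
= (-2)²·0.04 + (-2)²·289 + (-2)²·100 + (2)²·1.96 = 1564
σ(Q) = √1564 ≈ 39.55

39.55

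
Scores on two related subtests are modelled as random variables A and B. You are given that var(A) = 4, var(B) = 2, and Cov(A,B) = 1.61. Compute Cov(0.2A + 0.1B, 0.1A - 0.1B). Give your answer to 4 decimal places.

Cov(0.2A + 0.1B, 0.1A - 0.1B) = (0.2)(0.1)var(A) + (0.1)(-0.1)var(B) + [(0.2)(-0.1) + (0.1)(0.1)]Cov(A,B)
= 0.02·4 + -0.01·2 + -0.01·1.61 = 0.0439

0.0439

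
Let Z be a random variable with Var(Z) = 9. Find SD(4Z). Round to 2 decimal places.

Var(4Z) = (4)²·9 = 144
SD(4Z) = √144 ≈ 12.00

12.00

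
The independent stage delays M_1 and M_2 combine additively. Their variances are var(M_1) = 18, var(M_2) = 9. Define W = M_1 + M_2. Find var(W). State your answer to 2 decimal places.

27.00

By independence, var(W) = (1)²var(M_1) + (1)²var(M_2)
= (1)²·18 + (1)²·9 = 27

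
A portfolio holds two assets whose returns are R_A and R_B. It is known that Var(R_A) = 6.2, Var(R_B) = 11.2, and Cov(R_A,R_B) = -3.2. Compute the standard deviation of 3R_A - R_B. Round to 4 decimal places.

9.2844

Var(3R_A - R_B) = (3)²·Var(R_A) + (-1)²·Var(R_B) + 2·(3)·(-1)·Cov(R_A,R_B)
= 9·6.2 + 1·11.2 + -6·-3.2 = 86.2
SD(3R_A - R_B) = √86.2 ≈ 9.2844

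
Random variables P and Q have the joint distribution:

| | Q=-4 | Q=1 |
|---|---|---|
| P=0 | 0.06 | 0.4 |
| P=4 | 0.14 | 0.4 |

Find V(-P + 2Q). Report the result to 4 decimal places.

22.5344

E[P] = 2.16,  E[Q] = 0,  E[PQ] = -0.64
V(P) = 8.64 − (2.16)² = 3.9744;  V(Q) = 4 − (0)² = 4
Cov(P,Q) = -0.64 − (2.16)(0) = -0.64
V(-P + 2Q) = (-1)²·3.9744 + (2)²·4 + 2·(-1)·(2)·-0.64 = 22.5344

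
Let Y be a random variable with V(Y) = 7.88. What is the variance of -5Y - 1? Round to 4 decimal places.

197.0000

V(-5Y - 1) = (-5)²·V(Y) = 25·7.88 = 197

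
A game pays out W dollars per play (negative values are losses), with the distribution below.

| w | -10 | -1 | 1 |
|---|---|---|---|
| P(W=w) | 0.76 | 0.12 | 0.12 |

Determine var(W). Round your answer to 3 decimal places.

18.480

E[W] = (-10)(0.76) + (-1)(0.12) + (1)(0.12) = -7.6
E[W²] = (-10)²(0.76) + (-1)²(0.12) + (1)²(0.12) = 76.24
var(W) = E[W²] − (E[W])² = 76.24 − (-7.6)² = 18.48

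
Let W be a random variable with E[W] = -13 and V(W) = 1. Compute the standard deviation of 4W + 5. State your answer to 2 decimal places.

V(4W + 5) = (4)²·1 = 16
sd(4W + 5) = √16 ≈ 4.00

4.00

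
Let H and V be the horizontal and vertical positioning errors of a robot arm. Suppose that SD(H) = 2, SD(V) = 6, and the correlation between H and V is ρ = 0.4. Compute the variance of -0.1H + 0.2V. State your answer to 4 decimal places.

Var(H) = (2)² = 4;  Var(V) = (6)² = 36
Cov(H,V) = ρ·SD(H)·SD(V) = 0.4·2·6 = 4.8
Var(-0.1H + 0.2V) = (-0.1)²·Var(H) + (0.2)²·Var(V) + 2·(-0.1)·(0.2)·Cov(H,V)
= 0.01·4 + 0.04·36 + -0.04·4.8 = 1.288

1.2880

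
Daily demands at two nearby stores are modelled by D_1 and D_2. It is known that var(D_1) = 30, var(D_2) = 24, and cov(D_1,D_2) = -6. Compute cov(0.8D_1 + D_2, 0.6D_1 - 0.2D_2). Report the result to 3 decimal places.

cov(0.8D_1 + D_2, 0.6D_1 - 0.2D_2) = (0.8)(0.6)var(D_1) + (1)(-0.2)var(D_2) + [(0.8)(-0.2) + (1)(0.6)]cov(D_1,D_2)
= 0.48·30 + -0.2·24 + 0.44·-6 = 6.96

6.960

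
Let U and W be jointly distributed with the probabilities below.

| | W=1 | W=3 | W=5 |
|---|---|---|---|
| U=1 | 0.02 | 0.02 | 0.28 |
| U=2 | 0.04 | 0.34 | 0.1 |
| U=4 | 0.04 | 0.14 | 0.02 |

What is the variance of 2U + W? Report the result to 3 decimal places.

E[U] = 2.08,  E[W] = 3.6,  E[UW] = 6.84
V(U) = 5.44 − (2.08)² = 1.1136;  V(W) = 14.6 − (3.6)² = 1.64
Cov(U,W) = 6.84 − (2.08)(3.6) = -0.648
V(2U + W) = (2)²·1.1136 + (1)²·1.64 + 2·(2)·(1)·-0.648 = 3.5024

3.502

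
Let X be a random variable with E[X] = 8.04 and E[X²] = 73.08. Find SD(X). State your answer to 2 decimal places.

Var(X) = 73.08 − (8.04)² = 8.4384
SD(X) = √8.4384 ≈ 2.90

2.90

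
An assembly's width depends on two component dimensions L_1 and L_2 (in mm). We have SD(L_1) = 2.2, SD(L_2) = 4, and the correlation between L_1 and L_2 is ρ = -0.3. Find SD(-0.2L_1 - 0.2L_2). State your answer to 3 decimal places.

0.789

Var(L_1) = (2.2)² = 4.84;  Var(L_2) = (4)² = 16
Cov(L_1,L_2) = ρ·SD(L_1)·SD(L_2) = -0.3·2.2·4 = -2.64
Var(-0.2L_1 - 0.2L_2) = (-0.2)²·Var(L_1) + (-0.2)²·Var(L_2) + 2·(-0.2)·(-0.2)·Cov(L_1,L_2)
= 0.04·4.84 + 0.04·16 + 0.08·-2.64 = 0.6224
SD(-0.2L_1 - 0.2L_2) = √0.6224 ≈ 0.789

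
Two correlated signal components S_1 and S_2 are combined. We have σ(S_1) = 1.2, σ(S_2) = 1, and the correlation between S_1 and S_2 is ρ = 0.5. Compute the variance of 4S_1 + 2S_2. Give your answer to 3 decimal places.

36.640

var(S_1) = (1.2)² = 1.44;  var(S_2) = (1)² = 1
Cov(S_1,S_2) = ρ·σ(S_1)·σ(S_2) = 0.5·1.2·1 = 0.6
var(4S_1 + 2S_2) = (4)²·var(S_1) + (2)²·var(S_2) + 2·(4)·(2)·Cov(S_1,S_2)
= 16·1.44 + 4·1 + 16·0.6 = 36.64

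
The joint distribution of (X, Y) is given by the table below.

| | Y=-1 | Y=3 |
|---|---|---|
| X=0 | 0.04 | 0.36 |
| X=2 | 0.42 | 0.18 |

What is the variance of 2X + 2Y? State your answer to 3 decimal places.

E[X] = 1.2,  E[Y] = 1.16,  E[XY] = 0.24
Var(X) = 2.4 − (1.2)² = 0.96;  Var(Y) = 5.32 − (1.16)² = 3.9744
Cov(X,Y) = 0.24 − (1.2)(1.16) = -1.152
Var(2X + 2Y) = (2)²·0.96 + (2)²·3.9744 + 2·(2)·(2)·-1.152 = 10.5216

10.522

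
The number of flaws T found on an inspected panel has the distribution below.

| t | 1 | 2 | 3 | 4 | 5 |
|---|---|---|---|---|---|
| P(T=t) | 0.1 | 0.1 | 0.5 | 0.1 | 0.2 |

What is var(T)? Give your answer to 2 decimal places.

E[T] = (1)(0.1) + (2)(0.1) + (3)(0.5) + (4)(0.1) + (5)(0.2) = 3.2
E[T²] = (1)²(0.1) + (2)²(0.1) + (3)²(0.5) + (4)²(0.1) + (5)²(0.2) = 11.6
var(T) = E[T²] − (E[T])² = 11.6 − (3.2)² = 1.36

1.36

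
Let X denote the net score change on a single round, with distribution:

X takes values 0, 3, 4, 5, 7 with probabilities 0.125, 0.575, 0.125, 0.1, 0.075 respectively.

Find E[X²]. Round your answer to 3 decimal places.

E[X²] = (0)²(0.125) + (3)²(0.575) + (4)²(0.125) + (5)²(0.1) + (7)²(0.075) = 13.35

13.350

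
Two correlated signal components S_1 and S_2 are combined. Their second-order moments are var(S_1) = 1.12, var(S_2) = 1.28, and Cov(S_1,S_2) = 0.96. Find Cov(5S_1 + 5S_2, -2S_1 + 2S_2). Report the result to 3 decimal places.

Cov(5S_1 + 5S_2, -2S_1 + 2S_2) = (5)(-2)var(S_1) + (5)(2)var(S_2) + [(5)(2) + (5)(-2)]Cov(S_1,S_2)
= -10·1.12 + 10·1.28 + 0·0.96 = 1.6

1.600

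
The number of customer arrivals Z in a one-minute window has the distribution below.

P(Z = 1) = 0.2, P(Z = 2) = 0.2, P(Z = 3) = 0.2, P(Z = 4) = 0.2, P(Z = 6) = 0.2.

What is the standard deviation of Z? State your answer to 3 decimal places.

1.720

E[Z] = (1)(0.2) + (2)(0.2) + (3)(0.2) + (4)(0.2) + (6)(0.2) = 3.2
E[Z²] = (1)²(0.2) + (2)²(0.2) + (3)²(0.2) + (4)²(0.2) + (6)²(0.2) = 13.2
V(Z) = E[Z²] − (E[Z])² = 13.2 − (3.2)² = 2.96
SD(Z) = √2.96 ≈ 1.720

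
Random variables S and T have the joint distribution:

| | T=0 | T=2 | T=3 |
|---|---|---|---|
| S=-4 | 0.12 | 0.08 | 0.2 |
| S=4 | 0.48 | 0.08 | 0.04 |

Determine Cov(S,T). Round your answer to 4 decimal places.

-2.7520

E[S] = 0.8,  E[T] = 1.04
E[ST] = -1.92
Cov(S,T) = E[ST] − E[S]E[T] = -1.92 − (0.8)(1.04) = -2.752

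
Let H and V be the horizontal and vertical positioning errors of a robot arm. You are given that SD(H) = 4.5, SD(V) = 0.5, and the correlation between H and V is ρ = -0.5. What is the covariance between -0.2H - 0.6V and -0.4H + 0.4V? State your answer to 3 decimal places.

Var(H) = (4.5)² = 20.25;  Var(V) = (0.5)² = 0.25
Cov(H,V) = ρ·SD(H)·SD(V) = -0.5·4.5·0.5 = -1.125
Cov(-0.2H - 0.6V, -0.4H + 0.4V) = (-0.2)(-0.4)Var(H) + (-0.6)(0.4)Var(V) + [(-0.2)(0.4) + (-0.6)(-0.4)]Cov(H,V)
= 0.08·20.25 + -0.24·0.25 + 0.16·-1.125 = 1.38

1.380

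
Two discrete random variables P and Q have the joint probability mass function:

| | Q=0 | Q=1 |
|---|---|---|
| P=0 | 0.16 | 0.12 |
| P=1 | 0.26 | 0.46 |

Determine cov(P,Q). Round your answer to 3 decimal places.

E[P] = 0.72,  E[Q] = 0.58
E[PQ] = 0.46
cov(P,Q) = E[PQ] − E[P]E[Q] = 0.46 − (0.72)(0.58) = 0.0424

0.042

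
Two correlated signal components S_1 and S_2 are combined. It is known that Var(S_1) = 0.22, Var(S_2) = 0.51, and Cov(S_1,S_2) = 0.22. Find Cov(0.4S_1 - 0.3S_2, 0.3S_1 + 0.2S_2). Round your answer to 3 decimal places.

Cov(0.4S_1 - 0.3S_2, 0.3S_1 + 0.2S_2) = (0.4)(0.3)Var(S_1) + (-0.3)(0.2)Var(S_2) + [(0.4)(0.2) + (-0.3)(0.3)]Cov(S_1,S_2)
= 0.12·0.22 + -0.06·0.51 + -0.01·0.22 = -0.0064

-0.006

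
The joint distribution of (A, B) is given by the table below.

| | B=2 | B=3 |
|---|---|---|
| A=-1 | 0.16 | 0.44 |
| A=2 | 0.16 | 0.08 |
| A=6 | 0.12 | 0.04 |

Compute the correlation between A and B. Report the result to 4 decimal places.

E[A] = 0.84,  E[B] = 2.56
E[AB] = 1.64
Cov(A,B) = E[AB] − E[A]E[B] = 1.64 − (0.84)(2.56) = -0.5104
Var(A) = 6.6144,  Var(B) = 0.2464
ρ = -0.5104 / √(6.6144·0.2464) ≈ -0.3998

-0.3998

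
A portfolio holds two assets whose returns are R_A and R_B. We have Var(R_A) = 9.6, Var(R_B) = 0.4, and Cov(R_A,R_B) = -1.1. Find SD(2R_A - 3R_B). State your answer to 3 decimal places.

7.430

Var(2R_A - 3R_B) = (2)²·Var(R_A) + (-3)²·Var(R_B) + 2·(2)·(-3)·Cov(R_A,R_B)
= 4·9.6 + 9·0.4 + -12·-1.1 = 55.2
SD(2R_A - 3R_B) = √55.2 ≈ 7.430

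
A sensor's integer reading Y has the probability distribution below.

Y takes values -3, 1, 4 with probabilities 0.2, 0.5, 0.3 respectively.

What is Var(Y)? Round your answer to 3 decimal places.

5.890

E[Y] = (-3)(0.2) + (1)(0.5) + (4)(0.3) = 1.1
E[Y²] = (-3)²(0.2) + (1)²(0.5) + (4)²(0.3) = 7.1
Var(Y) = E[Y²] − (E[Y])² = 7.1 − (1.1)² = 5.89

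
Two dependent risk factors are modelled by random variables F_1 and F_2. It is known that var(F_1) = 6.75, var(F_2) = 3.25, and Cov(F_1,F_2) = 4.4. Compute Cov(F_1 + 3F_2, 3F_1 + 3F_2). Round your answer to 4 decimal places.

102.3000

Cov(F_1 + 3F_2, 3F_1 + 3F_2) = (1)(3)var(F_1) + (3)(3)var(F_2) + [(1)(3) + (3)(3)]Cov(F_1,F_2)
= 3·6.75 + 9·3.25 + 12·4.4 = 102.3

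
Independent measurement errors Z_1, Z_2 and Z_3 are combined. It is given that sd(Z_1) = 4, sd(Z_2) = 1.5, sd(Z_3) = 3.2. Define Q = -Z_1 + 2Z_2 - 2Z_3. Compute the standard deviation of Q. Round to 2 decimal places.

8.12

Var(Z_1) = 16, Var(Z_2) = 2.25, Var(Z_3) = 10.24
By independence, Var(Q) = (-1)²Var(Z_1) + (2)²Var(Z_2) + (-2)²Var(Z_3)
= (-1)²·16 + (2)²·2.25 + (-2)²·10.24 = 65.96
sd(Q) = √65.96 ≈ 8.12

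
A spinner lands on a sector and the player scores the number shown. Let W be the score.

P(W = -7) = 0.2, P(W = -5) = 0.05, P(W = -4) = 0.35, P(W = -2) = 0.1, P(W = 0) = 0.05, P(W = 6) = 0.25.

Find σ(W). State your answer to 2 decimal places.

E[W] = (-7)(0.2) + (-5)(0.05) + (-4)(0.35) + (-2)(0.1) + (0)(0.05) + (6)(0.25) = -1.75
E[W²] = (-7)²(0.2) + (-5)²(0.05) + (-4)²(0.35) + (-2)²(0.1) + (0)²(0.05) + (6)²(0.25) = 26.05
V(W) = E[W²] − (E[W])² = 26.05 − (-1.75)² = 22.9875
σ(W) = √22.9875 ≈ 4.79

4.79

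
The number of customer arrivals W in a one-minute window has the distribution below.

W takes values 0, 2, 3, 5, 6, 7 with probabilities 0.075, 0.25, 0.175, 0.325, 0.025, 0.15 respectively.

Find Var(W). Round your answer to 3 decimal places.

E[W] = (0)(0.075) + (2)(0.25) + (3)(0.175) + (5)(0.325) + (6)(0.025) + (7)(0.15) = 3.85
E[W²] = (0)²(0.075) + (2)²(0.25) + (3)²(0.175) + (5)²(0.325) + (6)²(0.025) + (7)²(0.15) = 18.95
Var(W) = E[W²] − (E[W])² = 18.95 − (3.85)² = 4.1275

4.128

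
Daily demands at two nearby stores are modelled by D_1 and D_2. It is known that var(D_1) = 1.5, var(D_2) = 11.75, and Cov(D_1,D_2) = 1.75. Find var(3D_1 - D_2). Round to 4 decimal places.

14.7500

var(3D_1 - D_2) = (3)²·var(D_1) + (-1)²·var(D_2) + 2·(3)·(-1)·Cov(D_1,D_2)
= 9·1.5 + 1·11.75 + -6·1.75 = 14.75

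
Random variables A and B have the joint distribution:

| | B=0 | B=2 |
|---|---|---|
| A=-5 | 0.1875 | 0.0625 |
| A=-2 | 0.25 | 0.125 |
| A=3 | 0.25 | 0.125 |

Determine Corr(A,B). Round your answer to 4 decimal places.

0.0576

E[A] = -0.875,  E[B] = 0.625
E[AB] = -0.375
Cov(A,B) = E[AB] − E[A]E[B] = -0.375 − (-0.875)(0.625) = 0.171875
V(A) = 10.359375,  V(B) = 0.859375
ρ = 0.171875 / √(10.359375·0.859375) ≈ 0.0576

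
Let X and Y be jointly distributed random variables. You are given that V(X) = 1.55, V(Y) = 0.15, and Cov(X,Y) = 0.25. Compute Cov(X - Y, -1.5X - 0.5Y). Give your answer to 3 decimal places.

-2.000

Cov(X - Y, -1.5X - 0.5Y) = (1)(-1.5)V(X) + (-1)(-0.5)V(Y) + [(1)(-0.5) + (-1)(-1.5)]Cov(X,Y)
= -1.5·1.55 + 0.5·0.15 + 1·0.25 = -2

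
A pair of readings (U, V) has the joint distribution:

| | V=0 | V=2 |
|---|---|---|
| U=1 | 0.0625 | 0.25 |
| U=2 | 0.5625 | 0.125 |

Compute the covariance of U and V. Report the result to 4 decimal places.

E[U] = 1.6875,  E[V] = 0.75
E[UV] = 1
Cov(U,V) = E[UV] − E[U]E[V] = 1 − (1.6875)(0.75) = -0.265625

-0.2656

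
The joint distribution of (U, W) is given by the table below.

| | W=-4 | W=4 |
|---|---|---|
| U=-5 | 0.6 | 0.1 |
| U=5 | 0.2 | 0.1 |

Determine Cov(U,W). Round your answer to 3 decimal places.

3.200

E[U] = -2,  E[W] = -2.4
E[UW] = 8
Cov(U,W) = E[UW] − E[U]E[W] = 8 − (-2)(-2.4) = 3.2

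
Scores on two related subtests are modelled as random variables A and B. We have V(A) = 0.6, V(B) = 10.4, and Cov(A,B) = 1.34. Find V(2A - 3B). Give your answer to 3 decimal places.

79.920

V(2A - 3B) = (2)²·V(A) + (-3)²·V(B) + 2·(2)·(-3)·Cov(A,B)
= 4·0.6 + 9·10.4 + -12·1.34 = 79.92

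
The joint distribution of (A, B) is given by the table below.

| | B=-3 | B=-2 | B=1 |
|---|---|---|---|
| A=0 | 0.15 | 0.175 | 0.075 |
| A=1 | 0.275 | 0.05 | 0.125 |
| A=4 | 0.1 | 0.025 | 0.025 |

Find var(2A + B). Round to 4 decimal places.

8.8875

E[A] = 1.05,  E[B] = -1.85,  E[AB] = -2.1
var(A) = 2.85 − (1.05)² = 1.7475;  var(B) = 5.95 − (-1.85)² = 2.5275
Cov(A,B) = -2.1 − (1.05)(-1.85) = -0.1575
var(2A + B) = (2)²·1.7475 + (1)²·2.5275 + 2·(2)·(1)·-0.1575 = 8.8875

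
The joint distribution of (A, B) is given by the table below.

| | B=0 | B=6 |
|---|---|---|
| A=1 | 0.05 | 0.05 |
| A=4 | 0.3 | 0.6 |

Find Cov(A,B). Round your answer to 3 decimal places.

0.270

E[A] = 3.7,  E[B] = 3.9
E[AB] = 14.7
Cov(A,B) = E[AB] − E[A]E[B] = 14.7 − (3.7)(3.9) = 0.27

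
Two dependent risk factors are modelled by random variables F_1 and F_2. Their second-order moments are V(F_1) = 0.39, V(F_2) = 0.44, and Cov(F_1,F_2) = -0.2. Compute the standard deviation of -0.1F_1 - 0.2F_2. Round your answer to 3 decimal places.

0.116

V(-0.1F_1 - 0.2F_2) = (-0.1)²·V(F_1) + (-0.2)²·V(F_2) + 2·(-0.1)·(-0.2)·Cov(F_1,F_2)
= 0.01·0.39 + 0.04·0.44 + 0.04·-0.2 = 0.0135
σ(-0.1F_1 - 0.2F_2) = √0.0135 ≈ 0.116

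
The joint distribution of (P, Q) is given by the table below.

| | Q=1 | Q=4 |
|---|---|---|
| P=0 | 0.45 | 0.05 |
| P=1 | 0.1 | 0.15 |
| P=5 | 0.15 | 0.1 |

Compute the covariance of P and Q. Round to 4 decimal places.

E[P] = 1.5,  E[Q] = 1.9
E[PQ] = 3.45
Cov(P,Q) = E[PQ] − E[P]E[Q] = 3.45 − (1.5)(1.9) = 0.6

0.6000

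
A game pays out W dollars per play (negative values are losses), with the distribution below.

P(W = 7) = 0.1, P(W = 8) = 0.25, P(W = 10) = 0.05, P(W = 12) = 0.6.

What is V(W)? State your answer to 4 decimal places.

E[W] = (7)(0.1) + (8)(0.25) + (10)(0.05) + (12)(0.6) = 10.4
E[W²] = (7)²(0.1) + (8)²(0.25) + (10)²(0.05) + (12)²(0.6) = 112.3
V(W) = E[W²] − (E[W])² = 112.3 − (10.4)² = 4.14

4.1400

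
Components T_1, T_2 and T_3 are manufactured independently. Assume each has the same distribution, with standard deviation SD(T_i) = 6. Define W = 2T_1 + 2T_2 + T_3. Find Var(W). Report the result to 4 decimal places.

Var(T_i) = (6)² = 36
By independence, Var(W) = (2)²Var(T_1) + (2)²Var(T_2) + (1)²Var(T_3)
= (2)²·36 + (2)²·36 + (1)²·36 = 324

324.0000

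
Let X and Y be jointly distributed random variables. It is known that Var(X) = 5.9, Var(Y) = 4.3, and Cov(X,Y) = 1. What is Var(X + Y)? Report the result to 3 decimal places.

Var(X + Y) = (1)²·Var(X) + (1)²·Var(Y) + 2·(1)·(1)·Cov(X,Y)
= 1·5.9 + 1·4.3 + 2·1 = 12.2

12.200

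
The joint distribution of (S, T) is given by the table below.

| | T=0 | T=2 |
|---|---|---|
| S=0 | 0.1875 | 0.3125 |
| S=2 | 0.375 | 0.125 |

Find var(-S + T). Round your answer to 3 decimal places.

E[S] = 1,  E[T] = 0.875,  E[ST] = 0.5
var(S) = 2 − (1)² = 1;  var(T) = 1.75 − (0.875)² = 0.984375
cov(S,T) = 0.5 − (1)(0.875) = -0.375
var(-S + T) = (-1)²·1 + (1)²·0.984375 + 2·(-1)·(1)·-0.375 = 2.734375

2.734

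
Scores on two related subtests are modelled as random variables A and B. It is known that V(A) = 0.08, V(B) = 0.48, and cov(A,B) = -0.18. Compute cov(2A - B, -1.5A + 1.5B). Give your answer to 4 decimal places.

cov(2A - B, -1.5A + 1.5B) = (2)(-1.5)V(A) + (-1)(1.5)V(B) + [(2)(1.5) + (-1)(-1.5)]cov(A,B)
= -3·0.08 + -1.5·0.48 + 4.5·-0.18 = -1.77

-1.7700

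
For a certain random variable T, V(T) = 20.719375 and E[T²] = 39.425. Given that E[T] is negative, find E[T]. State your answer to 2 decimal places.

-4.33

(E[T])² = E[T²] − V(T) = 39.425 − 20.719375 = 18.705625
E[T] = −√18.705625 = -4.325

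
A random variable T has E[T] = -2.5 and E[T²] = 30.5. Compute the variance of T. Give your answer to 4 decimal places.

Var(T) = 30.5 − (-2.5)² = 24.25

24.2500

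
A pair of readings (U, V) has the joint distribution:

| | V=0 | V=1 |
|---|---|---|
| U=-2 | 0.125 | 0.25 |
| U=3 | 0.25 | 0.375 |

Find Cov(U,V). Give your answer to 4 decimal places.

-0.0781

E[U] = 1.125,  E[V] = 0.625
E[UV] = 0.625
Cov(U,V) = E[UV] − E[U]E[V] = 0.625 − (1.125)(0.625) = -0.078125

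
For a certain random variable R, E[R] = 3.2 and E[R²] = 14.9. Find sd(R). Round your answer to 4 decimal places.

2.1587

var(R) = 14.9 − (3.2)² = 4.66
sd(R) = √4.66 ≈ 2.1587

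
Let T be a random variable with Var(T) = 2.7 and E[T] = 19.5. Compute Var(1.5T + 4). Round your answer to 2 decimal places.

Var(1.5T + 4) = (1.5)²·Var(T) = 2.25·2.7 = 6.075

6.08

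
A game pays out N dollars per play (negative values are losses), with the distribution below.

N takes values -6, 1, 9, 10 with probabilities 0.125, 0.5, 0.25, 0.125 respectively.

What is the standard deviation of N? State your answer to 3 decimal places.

E[N] = (-6)(0.125) + (1)(0.5) + (9)(0.25) + (10)(0.125) = 3.25
E[N²] = (-6)²(0.125) + (1)²(0.5) + (9)²(0.25) + (10)²(0.125) = 37.75
V(N) = E[N²] − (E[N])² = 37.75 − (3.25)² = 27.1875
SD(N) = √27.1875 ≈ 5.214

5.214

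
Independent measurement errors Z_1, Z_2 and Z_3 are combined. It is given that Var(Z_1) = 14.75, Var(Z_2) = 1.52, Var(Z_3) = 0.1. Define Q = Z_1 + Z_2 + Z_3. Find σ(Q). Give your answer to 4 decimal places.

By independence, Var(Q) = (1)²Var(Z_1) + (1)²Var(Z_2) + (1)²Var(Z_3)
= (1)²·14.75 + (1)²·1.52 + (1)²·0.1 = 16.37
σ(Q) = √16.37 ≈ 4.0460

4.0460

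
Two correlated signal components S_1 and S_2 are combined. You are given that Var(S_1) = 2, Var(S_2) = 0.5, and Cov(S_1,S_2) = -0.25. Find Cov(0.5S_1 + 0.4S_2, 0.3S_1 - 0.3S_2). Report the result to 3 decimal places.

Cov(0.5S_1 + 0.4S_2, 0.3S_1 - 0.3S_2) = (0.5)(0.3)Var(S_1) + (0.4)(-0.3)Var(S_2) + [(0.5)(-0.3) + (0.4)(0.3)]Cov(S_1,S_2)
= 0.15·2 + -0.12·0.5 + -0.03·-0.25 = 0.2475

0.248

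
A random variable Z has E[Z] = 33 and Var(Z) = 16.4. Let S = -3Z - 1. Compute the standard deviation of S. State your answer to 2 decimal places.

Var(-3Z - 1) = (-3)²·16.4 = 147.6
sd(S) = √147.6 ≈ 12.15

12.15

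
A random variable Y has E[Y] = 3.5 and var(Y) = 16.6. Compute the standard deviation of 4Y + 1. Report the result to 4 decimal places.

var(4Y + 1) = (4)²·16.6 = 265.6
sd(4Y + 1) = √265.6 ≈ 16.2972

16.2972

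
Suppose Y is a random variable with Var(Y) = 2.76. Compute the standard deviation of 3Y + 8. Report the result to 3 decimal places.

Var(3Y + 8) = (3)²·2.76 = 24.84
SD(3Y + 8) = √24.84 ≈ 4.984

4.984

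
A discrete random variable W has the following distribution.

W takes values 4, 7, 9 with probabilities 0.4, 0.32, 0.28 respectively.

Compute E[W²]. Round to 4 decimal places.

44.7600

E[W²] = (4)²(0.4) + (7)²(0.32) + (9)²(0.28) = 44.76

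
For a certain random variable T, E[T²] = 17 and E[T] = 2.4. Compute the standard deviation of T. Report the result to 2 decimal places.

3.35

V(T) = 17 − (2.4)² = 11.24
SD(T) = √11.24 ≈ 3.35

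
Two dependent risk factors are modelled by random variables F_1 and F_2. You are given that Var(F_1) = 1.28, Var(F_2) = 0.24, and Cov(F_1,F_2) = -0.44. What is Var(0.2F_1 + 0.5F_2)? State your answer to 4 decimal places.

0.0232

Var(0.2F_1 + 0.5F_2) = (0.2)²·Var(F_1) + (0.5)²·Var(F_2) + 2·(0.2)·(0.5)·Cov(F_1,F_2)
= 0.04·1.28 + 0.25·0.24 + 0.2·-0.44 = 0.0232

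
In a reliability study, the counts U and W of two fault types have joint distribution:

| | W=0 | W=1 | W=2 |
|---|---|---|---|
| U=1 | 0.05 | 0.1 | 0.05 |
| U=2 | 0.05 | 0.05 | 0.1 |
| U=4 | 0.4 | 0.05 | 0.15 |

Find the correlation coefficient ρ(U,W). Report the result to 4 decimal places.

-0.2721

E[U] = 3,  E[W] = 0.8
E[UW] = 2.1
cov(U,W) = E[UW] − E[U]E[W] = 2.1 − (3)(0.8) = -0.3
V(U) = 1.6,  V(W) = 0.76
ρ = -0.3 / √(1.6·0.76) ≈ -0.2721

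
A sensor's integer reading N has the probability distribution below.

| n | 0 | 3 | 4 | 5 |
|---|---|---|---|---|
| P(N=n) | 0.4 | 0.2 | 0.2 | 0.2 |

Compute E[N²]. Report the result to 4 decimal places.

E[N²] = (0)²(0.4) + (3)²(0.2) + (4)²(0.2) + (5)²(0.2) = 10

10.0000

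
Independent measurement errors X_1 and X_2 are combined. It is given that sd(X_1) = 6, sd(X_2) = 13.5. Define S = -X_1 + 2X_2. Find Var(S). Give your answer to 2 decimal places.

Var(X_1) = 36, Var(X_2) = 182.25
By independence, Var(S) = (-1)²Var(X_1) + (2)²Var(X_2)
= (-1)²·36 + (2)²·182.25 = 765

765.00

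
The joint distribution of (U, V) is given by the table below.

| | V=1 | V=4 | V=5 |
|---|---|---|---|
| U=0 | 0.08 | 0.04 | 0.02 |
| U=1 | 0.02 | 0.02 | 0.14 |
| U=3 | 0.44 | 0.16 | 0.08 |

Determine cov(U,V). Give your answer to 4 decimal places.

-0.5764

E[U] = 2.22,  E[V] = 2.62
E[UV] = 5.24
cov(U,V) = E[UV] − E[U]E[V] = 5.24 − (2.22)(2.62) = -0.5764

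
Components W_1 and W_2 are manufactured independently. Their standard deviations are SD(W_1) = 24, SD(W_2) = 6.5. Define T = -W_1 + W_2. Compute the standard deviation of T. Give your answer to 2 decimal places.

var(W_1) = 576, var(W_2) = 42.25
By independence, var(T) = (-1)²var(W_1) + (1)²var(W_2)
= (-1)²·576 + (1)²·42.25 = 618.25
SD(T) = √618.25 ≈ 24.86

24.86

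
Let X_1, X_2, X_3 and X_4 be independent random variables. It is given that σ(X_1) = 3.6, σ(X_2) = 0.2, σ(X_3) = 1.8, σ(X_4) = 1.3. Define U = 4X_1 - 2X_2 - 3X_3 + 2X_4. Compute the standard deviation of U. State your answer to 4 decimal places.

Var(X_1) = 12.96, Var(X_2) = 0.04, Var(X_3) = 3.24, Var(X_4) = 1.69
By independence, Var(U) = (4)²Var(X_1) + (-2)²Var(X_2) + (-3)²Var(X_3) + (2)²Var(X_4)
= (4)²·12.96 + (-2)²·0.04 + (-3)²·3.24 + (2)²·1.69 = 243.44
σ(U) = √243.44 ≈ 15.6026

15.6026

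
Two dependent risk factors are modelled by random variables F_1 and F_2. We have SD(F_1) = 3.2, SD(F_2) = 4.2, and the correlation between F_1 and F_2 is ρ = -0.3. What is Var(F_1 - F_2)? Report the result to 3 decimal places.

35.944

Var(F_1) = (3.2)² = 10.24;  Var(F_2) = (4.2)² = 17.64
cov(F_1,F_2) = ρ·SD(F_1)·SD(F_2) = -0.3·3.2·4.2 = -4.032
Var(F_1 - F_2) = (1)²·Var(F_1) + (-1)²·Var(F_2) + 2·(1)·(-1)·cov(F_1,F_2)
= 1·10.24 + 1·17.64 + -2·-4.032 = 35.944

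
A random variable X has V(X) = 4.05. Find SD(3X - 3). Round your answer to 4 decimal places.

6.0374

V(3X - 3) = (3)²·4.05 = 36.45
SD(3X - 3) = √36.45 ≈ 6.0374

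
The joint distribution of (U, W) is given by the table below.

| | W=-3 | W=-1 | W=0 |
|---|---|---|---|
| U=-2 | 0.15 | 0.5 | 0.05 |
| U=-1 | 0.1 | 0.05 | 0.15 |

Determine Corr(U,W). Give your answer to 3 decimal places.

E[U] = -1.7,  E[W] = -1.3
E[UW] = 2.25
Cov(U,W) = E[UW] − E[U]E[W] = 2.25 − (-1.7)(-1.3) = 0.04
Var(U) = 0.21,  Var(W) = 1.11
ρ = 0.04 / √(0.21·1.11) ≈ 0.083

0.083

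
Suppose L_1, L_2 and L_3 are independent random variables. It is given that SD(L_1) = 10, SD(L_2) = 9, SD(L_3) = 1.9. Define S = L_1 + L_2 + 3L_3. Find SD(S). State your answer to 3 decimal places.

Var(L_1) = 100, Var(L_2) = 81, Var(L_3) = 3.61
By independence, Var(S) = (1)²Var(L_1) + (1)²Var(L_2) + (3)²Var(L_3)
= (1)²·100 + (1)²·81 + (3)²·3.61 = 213.49
SD(S) = √213.49 ≈ 14.611

14.611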